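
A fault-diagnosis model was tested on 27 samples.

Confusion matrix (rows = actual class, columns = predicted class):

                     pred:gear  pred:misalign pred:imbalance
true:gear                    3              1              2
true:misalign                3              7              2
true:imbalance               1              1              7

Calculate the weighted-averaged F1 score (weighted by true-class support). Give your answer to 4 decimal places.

Per-class F1 score (2·TP/(2·TP+FP+FN)):
  gear: TP=3, FP=3+1=4, FN=1+2=3 → 6/13 = 0.46154
  misalign: TP=7, FP=1+1=2, FN=3+2=5 → 14/21 = 0.66667
  imbalance: TP=7, FP=2+2=4, FN=1+1=2 → 14/20 = 0.70000
Weighted-F1 score = Σ (supportᵢ/N)·F1 scoreᵢ with N=27: (6/27)·0.46154 + (12/27)·0.66667 + (9/27)·0.70000 = 0.6322

0.6322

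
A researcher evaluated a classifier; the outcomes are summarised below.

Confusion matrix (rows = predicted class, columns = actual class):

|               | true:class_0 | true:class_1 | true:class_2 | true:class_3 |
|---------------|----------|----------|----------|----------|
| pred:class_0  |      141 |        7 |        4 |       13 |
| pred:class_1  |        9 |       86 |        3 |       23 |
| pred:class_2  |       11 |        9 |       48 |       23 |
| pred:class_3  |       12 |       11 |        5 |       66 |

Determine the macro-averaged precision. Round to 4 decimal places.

0.6987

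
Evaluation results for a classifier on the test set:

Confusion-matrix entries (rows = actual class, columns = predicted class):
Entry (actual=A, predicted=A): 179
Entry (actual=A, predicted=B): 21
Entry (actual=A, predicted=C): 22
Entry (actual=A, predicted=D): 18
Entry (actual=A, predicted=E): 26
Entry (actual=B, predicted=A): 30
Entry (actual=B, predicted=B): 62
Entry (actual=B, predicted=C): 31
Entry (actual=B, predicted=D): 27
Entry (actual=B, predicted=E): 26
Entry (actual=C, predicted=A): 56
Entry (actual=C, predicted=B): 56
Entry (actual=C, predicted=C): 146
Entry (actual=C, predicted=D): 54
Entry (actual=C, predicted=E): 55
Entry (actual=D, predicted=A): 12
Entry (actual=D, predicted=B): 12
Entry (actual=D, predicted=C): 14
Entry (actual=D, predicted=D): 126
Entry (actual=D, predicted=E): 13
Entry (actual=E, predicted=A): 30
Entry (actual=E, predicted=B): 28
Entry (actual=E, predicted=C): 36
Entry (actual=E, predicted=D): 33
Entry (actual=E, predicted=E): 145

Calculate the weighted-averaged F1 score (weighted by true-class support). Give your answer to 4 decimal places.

0.5175

Per-class F1 score (2·TP/(2·TP+FP+FN)):
  A: TP=179, FP=30+56+12+30=128, FN=21+22+18+26=87 → 358/573 = 0.62478
  B: TP=62, FP=21+56+12+28=117, FN=30+31+27+26=114 → 124/355 = 0.34930
  C: TP=146, FP=22+31+14+36=103, FN=56+56+54+55=221 → 292/616 = 0.47403
  D: TP=126, FP=18+27+54+33=132, FN=12+12+14+13=51 → 252/435 = 0.57931
  E: TP=145, FP=26+26+55+13=120, FN=30+28+36+33=127 → 290/537 = 0.54004
Weighted-F1 score = Σ (supportᵢ/N)·F1 scoreᵢ with N=1258: (266/1258)·0.62478 + (176/1258)·0.34930 + (367/1258)·0.47403 + (177/1258)·0.57931 + (272/1258)·0.54004 = 0.5175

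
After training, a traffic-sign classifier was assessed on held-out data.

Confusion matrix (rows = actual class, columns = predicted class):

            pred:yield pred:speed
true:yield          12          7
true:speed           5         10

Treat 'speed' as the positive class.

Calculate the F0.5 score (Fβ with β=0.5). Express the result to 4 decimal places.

Fβ = (1+β²)·TP / ((1+β²)·TP + β²·FN + FP), with β²=1/4
= 1.25·10 / (1.25·10 + 0.25·5 + 7) = 0.6024

0.6024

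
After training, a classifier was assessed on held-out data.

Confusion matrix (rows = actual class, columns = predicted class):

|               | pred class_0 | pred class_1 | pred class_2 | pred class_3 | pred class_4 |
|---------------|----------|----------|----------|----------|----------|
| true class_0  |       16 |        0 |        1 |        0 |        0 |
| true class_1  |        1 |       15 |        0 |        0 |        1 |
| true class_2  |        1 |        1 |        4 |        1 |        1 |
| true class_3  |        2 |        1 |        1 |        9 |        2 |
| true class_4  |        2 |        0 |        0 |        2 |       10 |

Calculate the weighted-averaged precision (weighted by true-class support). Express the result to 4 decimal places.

0.7598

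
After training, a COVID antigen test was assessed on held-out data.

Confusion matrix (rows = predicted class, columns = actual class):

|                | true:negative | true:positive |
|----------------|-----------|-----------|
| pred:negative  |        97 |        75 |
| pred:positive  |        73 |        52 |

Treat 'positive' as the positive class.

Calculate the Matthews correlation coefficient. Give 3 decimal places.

-0.020

MCC = (TP·TN − FP·FN) / √((TP+FP)(TP+FN)(TN+FP)(TN+FN))
Numerator = 52·97 − 73·75 = -431
Denominator = √(125·127·170·172) = √464185000 = 21544.9530
MCC = -431 / 21544.9530 = -0.020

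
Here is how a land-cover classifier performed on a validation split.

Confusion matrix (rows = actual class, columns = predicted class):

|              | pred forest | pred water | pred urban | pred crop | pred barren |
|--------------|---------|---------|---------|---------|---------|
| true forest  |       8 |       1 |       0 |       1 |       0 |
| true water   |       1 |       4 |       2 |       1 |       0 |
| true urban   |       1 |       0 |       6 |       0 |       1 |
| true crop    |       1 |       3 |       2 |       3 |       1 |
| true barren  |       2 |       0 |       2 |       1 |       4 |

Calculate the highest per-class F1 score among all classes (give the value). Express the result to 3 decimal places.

0.696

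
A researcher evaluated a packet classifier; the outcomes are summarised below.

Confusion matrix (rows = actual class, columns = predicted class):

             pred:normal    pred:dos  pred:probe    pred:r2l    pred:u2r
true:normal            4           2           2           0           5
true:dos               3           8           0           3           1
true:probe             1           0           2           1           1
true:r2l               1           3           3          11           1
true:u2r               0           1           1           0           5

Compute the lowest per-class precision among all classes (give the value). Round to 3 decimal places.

Per-class precision (TP/(TP+FP)):
  normal: TP=4, FP=3+1+1+0=5 → 4/9 = 0.4444
  dos: TP=8, FP=2+0+3+1=6 → 8/14 = 0.5714
  probe: TP=2, FP=2+0+3+1=6 → 2/8 = 0.2500
  r2l: TP=11, FP=0+3+1+0=4 → 11/15 = 0.7333
  u2r: TP=5, FP=5+1+1+1=8 → 5/13 = 0.3846
Lowest is class 'probe' with precision = 0.250.

0.250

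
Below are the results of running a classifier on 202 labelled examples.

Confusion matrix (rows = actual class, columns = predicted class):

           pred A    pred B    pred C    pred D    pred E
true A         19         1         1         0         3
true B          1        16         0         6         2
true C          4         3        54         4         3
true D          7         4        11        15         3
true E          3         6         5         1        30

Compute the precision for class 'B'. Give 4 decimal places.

0.5333

precision = TP/(TP+FP).
B: TP=16, FP=1+3+4+6=14 → 16/30 = 0.53333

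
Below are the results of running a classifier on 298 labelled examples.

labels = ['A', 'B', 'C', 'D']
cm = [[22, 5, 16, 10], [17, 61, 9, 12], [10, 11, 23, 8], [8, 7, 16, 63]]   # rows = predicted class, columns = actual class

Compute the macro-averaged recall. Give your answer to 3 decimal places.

0.537

Per-class recall (TP/(TP+FN)):
  A: TP=22, FN=17+10+8=35 → 22/57 = 0.3860
  B: TP=61, FN=5+11+7=23 → 61/84 = 0.7262
  C: TP=23, FN=16+9+16=41 → 23/64 = 0.3594
  D: TP=63, FN=10+12+8=30 → 63/93 = 0.6774
Macro-recall = mean = (0.3860 + 0.7262 + 0.3594 + 0.6774) / 4 = 0.537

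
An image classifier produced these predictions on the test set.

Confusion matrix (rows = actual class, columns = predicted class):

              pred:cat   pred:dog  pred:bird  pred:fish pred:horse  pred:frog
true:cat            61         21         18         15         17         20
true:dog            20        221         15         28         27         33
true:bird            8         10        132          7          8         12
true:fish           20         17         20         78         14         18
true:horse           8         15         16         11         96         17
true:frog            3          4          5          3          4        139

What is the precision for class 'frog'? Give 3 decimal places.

0.582

One-vs-rest for 'frog': TP = diagonal; FP = other classes predicted 'frog'; FN = 'frog' predicted as other.
precision = TP/(TP+FP).
frog: TP=139, FP=20+33+12+18+17=100 → 139/239 = 0.5816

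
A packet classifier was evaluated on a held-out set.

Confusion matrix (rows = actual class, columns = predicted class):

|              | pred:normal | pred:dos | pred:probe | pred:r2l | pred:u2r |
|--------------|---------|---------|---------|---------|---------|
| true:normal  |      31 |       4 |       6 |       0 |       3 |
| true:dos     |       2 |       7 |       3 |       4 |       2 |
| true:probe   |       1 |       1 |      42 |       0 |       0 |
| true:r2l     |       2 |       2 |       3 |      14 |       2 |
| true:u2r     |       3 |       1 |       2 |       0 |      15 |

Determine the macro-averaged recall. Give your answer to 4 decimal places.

Per-class recall (TP/(TP+FN)):
  normal: TP=31, FN=4+6+0+3=13 → 31/44 = 0.70455
  dos: TP=7, FN=2+3+4+2=11 → 7/18 = 0.38889
  probe: TP=42, FN=1+1+0+0=2 → 42/44 = 0.95455
  r2l: TP=14, FN=2+2+3+2=9 → 14/23 = 0.60870
  u2r: TP=15, FN=3+1+2+0=6 → 15/21 = 0.71429
Macro-recall = mean = (0.70455 + 0.38889 + 0.95455 + 0.60870 + 0.71429) / 5 = 0.6742

0.6742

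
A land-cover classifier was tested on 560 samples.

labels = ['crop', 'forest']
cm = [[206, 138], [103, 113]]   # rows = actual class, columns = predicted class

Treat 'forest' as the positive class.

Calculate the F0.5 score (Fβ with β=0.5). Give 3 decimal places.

0.463

Fβ = (1+β²)·TP / ((1+β²)·TP + β²·FN + FP), with β²=1/4
= 1.25·113 / (1.25·113 + 0.25·103 + 138) = 0.463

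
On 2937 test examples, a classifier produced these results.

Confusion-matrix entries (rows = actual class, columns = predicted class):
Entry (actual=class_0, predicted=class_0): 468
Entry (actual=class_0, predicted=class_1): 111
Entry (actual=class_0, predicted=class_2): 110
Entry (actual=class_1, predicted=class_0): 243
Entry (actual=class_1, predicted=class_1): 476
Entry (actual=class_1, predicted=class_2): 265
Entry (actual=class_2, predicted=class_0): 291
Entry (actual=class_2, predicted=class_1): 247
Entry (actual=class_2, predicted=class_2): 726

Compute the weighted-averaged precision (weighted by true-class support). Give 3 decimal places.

0.585

Per-class precision (TP/(TP+FP)):
  class_0: TP=468, FP=243+291=534 → 468/1002 = 0.4671
  class_1: TP=476, FP=111+247=358 → 476/834 = 0.5707
  class_2: TP=726, FP=110+265=375 → 726/1101 = 0.6594
Weighted-precision = Σ (supportᵢ/N)·precisionᵢ with N=2937: (689/2937)·0.4671 + (984/2937)·0.5707 + (1264/2937)·0.6594 = 0.585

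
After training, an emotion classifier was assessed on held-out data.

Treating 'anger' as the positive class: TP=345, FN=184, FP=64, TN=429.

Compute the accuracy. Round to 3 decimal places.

0.757

Accuracy = (TP+TN)/N = (345+429)/1022 = 0.757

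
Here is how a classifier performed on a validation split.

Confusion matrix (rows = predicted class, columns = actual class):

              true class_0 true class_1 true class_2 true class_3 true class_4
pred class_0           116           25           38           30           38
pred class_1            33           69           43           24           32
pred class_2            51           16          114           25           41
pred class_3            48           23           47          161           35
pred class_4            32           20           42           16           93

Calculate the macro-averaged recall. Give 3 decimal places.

0.457

Per-class recall (TP/(TP+FN)):
  class_0: TP=116, FN=33+51+48+32=164 → 116/280 = 0.4143
  class_1: TP=69, FN=25+16+23+20=84 → 69/153 = 0.4510
  class_2: TP=114, FN=38+43+47+42=170 → 114/284 = 0.4014
  class_3: TP=161, FN=30+24+25+16=95 → 161/256 = 0.6289
  class_4: TP=93, FN=38+32+41+35=146 → 93/239 = 0.3891
Macro-recall = mean = (0.4143 + 0.4510 + 0.4014 + 0.6289 + 0.3891) / 5 = 0.457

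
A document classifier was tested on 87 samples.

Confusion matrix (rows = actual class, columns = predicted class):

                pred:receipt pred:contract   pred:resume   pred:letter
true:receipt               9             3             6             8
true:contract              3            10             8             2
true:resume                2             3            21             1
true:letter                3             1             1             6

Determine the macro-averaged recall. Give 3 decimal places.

Per-class recall (TP/(TP+FN)):
  receipt: TP=9, FN=3+6+8=17 → 9/26 = 0.3462
  contract: TP=10, FN=3+8+2=13 → 10/23 = 0.4348
  resume: TP=21, FN=2+3+1=6 → 21/27 = 0.7778
  letter: TP=6, FN=3+1+1=5 → 6/11 = 0.5455
Macro-recall = mean = (0.3462 + 0.4348 + 0.7778 + 0.5455) / 4 = 0.526

0.526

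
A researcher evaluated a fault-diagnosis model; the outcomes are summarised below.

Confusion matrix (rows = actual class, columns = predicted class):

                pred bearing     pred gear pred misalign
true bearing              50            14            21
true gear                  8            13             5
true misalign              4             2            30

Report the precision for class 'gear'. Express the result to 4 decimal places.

0.4483

precision = TP/(TP+FP).
gear: TP=13, FP=14+2=16 → 13/29 = 0.44828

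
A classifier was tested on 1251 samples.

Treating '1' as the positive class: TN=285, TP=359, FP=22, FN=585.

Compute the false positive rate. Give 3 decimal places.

0.072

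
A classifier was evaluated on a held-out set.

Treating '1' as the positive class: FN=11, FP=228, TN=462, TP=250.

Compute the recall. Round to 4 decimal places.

0.9579

Recall = TP/(TP+FN) = 250/(250+11) = 250/261 = 0.9579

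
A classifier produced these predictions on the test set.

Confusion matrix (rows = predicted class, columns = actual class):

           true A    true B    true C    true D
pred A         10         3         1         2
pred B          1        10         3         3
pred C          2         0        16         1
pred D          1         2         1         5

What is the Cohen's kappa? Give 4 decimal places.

0.5554

Observed agreement pₒ = trace/N = 41/61 = 0.67213
Expected agreement pₑ = Σ (rowᵢ·colᵢ)/N² = (14·16 + 15·17 + 21·19 + 11·9)/61² = 0.26256
κ = (pₒ − pₑ)/(1 − pₑ) = (0.67213 − 0.26256)/(1 − 0.26256) = 0.5554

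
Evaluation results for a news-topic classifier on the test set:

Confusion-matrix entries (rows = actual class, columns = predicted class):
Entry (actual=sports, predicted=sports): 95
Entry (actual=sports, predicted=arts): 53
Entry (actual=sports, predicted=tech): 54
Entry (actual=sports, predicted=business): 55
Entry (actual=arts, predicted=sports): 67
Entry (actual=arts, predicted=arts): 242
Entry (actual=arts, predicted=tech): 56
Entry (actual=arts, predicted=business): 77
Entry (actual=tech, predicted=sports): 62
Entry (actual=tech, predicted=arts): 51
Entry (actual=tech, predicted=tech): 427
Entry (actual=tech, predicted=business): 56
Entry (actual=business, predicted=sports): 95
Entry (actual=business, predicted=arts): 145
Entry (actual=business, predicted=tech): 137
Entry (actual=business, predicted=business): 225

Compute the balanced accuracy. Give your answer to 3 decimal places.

Balanced accuracy = mean of per-class recall.
  sports: recall = 95/257 = 0.3696
  arts: recall = 242/442 = 0.5475
  tech: recall = 427/596 = 0.7164
  business: recall = 225/602 = 0.3738
Mean = (0.3696 + 0.5475 + 0.7164 + 0.3738) / 4 = 0.502

0.502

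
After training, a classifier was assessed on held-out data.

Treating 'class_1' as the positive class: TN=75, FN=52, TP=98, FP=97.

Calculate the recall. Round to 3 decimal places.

Recall = TP/(TP+FN) = 98/(98+52) = 98/150 = 0.653

0.653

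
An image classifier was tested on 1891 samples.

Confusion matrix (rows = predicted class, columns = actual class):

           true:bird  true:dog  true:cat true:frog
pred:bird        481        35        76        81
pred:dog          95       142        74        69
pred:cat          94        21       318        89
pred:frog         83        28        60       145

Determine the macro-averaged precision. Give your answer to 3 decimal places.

0.539

Per-class precision (TP/(TP+FP)):
  bird: TP=481, FP=35+76+81=192 → 481/673 = 0.7147
  dog: TP=142, FP=95+74+69=238 → 142/380 = 0.3737
  cat: TP=318, FP=94+21+89=204 → 318/522 = 0.6092
  frog: TP=145, FP=83+28+60=171 → 145/316 = 0.4589
Macro-precision = mean = (0.7147 + 0.3737 + 0.6092 + 0.4589) / 4 = 0.539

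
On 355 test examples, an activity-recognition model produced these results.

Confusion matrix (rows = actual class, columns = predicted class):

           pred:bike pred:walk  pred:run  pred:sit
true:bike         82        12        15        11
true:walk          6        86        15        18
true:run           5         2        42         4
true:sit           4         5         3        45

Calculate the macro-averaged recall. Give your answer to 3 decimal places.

0.738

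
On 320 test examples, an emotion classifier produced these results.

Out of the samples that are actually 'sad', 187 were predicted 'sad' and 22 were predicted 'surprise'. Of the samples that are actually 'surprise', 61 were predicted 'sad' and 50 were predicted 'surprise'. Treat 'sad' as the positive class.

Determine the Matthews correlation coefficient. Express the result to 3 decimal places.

0.393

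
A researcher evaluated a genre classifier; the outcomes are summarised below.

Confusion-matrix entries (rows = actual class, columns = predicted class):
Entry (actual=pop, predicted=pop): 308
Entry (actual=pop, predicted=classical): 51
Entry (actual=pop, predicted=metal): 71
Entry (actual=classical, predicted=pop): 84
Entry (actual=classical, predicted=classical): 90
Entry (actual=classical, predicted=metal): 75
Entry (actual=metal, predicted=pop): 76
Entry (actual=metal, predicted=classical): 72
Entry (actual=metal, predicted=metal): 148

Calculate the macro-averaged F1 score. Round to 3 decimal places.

Per-class F1 score (2·TP/(2·TP+FP+FN)):
  pop: TP=308, FP=84+76=160, FN=51+71=122 → 616/898 = 0.6860
  classical: TP=90, FP=51+72=123, FN=84+75=159 → 180/462 = 0.3896
  metal: TP=148, FP=71+75=146, FN=76+72=148 → 296/590 = 0.5017
Macro-F1 score = mean = (0.6860 + 0.3896 + 0.5017) / 3 = 0.526

0.526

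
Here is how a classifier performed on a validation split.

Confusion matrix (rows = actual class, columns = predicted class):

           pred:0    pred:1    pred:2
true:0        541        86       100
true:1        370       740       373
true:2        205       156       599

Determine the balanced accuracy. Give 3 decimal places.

Balanced accuracy = mean of per-class recall.
  0: recall = 541/727 = 0.7442
  1: recall = 740/1483 = 0.4990
  2: recall = 599/960 = 0.6240
Mean = (0.7442 + 0.4990 + 0.6240) / 3 = 0.622

0.622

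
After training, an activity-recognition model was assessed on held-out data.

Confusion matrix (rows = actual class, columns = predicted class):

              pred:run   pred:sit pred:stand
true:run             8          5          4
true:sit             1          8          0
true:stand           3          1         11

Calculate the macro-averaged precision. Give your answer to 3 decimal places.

Per-class precision (TP/(TP+FP)):
  run: TP=8, FP=1+3=4 → 8/12 = 0.6667
  sit: TP=8, FP=5+1=6 → 8/14 = 0.5714
  stand: TP=11, FP=4+0=4 → 11/15 = 0.7333
Macro-precision = mean = (0.6667 + 0.5714 + 0.7333) / 3 = 0.657

0.657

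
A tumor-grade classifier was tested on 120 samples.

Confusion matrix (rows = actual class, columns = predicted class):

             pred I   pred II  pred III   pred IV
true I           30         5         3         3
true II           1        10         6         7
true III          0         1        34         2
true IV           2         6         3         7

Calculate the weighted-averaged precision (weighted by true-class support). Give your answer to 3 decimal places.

0.685

Per-class precision (TP/(TP+FP)):
  I: TP=30, FP=1+0+2=3 → 30/33 = 0.9091
  II: TP=10, FP=5+1+6=12 → 10/22 = 0.4545
  III: TP=34, FP=3+6+3=12 → 34/46 = 0.7391
  IV: TP=7, FP=3+7+2=12 → 7/19 = 0.3684
Weighted-precision = Σ (supportᵢ/N)·precisionᵢ with N=120: (41/120)·0.9091 + (24/120)·0.4545 + (37/120)·0.7391 + (18/120)·0.3684 = 0.685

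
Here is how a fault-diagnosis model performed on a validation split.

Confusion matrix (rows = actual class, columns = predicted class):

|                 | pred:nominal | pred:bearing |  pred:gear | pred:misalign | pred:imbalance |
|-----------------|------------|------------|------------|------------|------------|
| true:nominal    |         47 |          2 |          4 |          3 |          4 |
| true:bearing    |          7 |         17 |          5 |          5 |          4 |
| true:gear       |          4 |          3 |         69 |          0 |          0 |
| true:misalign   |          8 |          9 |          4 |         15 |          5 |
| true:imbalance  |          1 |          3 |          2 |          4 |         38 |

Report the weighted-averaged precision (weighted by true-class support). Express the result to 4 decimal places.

Per-class precision (TP/(TP+FP)):
  nominal: TP=47, FP=7+4+8+1=20 → 47/67 = 0.70149
  bearing: TP=17, FP=2+3+9+3=17 → 17/34 = 0.50000
  gear: TP=69, FP=4+5+4+2=15 → 69/84 = 0.82143
  misalign: TP=15, FP=3+5+0+4=12 → 15/27 = 0.55556
  imbalance: TP=38, FP=4+4+0+5=13 → 38/51 = 0.74510
Weighted-precision = Σ (supportᵢ/N)·precisionᵢ with N=263: (60/263)·0.70149 + (38/263)·0.50000 + (76/263)·0.82143 + (41/263)·0.55556 + (48/263)·0.74510 = 0.6922

0.6922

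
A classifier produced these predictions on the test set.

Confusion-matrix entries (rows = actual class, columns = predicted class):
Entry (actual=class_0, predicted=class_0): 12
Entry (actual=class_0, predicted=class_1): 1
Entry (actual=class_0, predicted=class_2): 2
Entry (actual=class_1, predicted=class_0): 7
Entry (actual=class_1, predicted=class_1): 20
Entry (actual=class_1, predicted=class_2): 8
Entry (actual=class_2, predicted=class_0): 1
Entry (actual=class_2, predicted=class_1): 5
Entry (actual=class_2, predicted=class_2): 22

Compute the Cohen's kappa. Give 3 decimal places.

0.529

Observed agreement pₒ = trace/N = 54/78 = 0.6923
Expected agreement pₑ = Σ (rowᵢ·colᵢ)/N² = (15·20 + 35·26 + 28·32)/78² = 0.3462
κ = (pₒ − pₑ)/(1 − pₑ) = (0.6923 − 0.3462)/(1 − 0.3462) = 0.529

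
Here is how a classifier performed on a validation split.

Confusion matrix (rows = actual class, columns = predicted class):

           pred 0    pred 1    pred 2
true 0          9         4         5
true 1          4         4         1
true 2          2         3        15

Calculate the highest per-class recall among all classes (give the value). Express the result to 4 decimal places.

Per-class recall (TP/(TP+FN)):
  0: TP=9, FN=4+5=9 → 9/18 = 0.50000
  1: TP=4, FN=4+1=5 → 4/9 = 0.44444
  2: TP=15, FN=2+3=5 → 15/20 = 0.75000
Highest is class '2' with recall = 0.7500.

0.7500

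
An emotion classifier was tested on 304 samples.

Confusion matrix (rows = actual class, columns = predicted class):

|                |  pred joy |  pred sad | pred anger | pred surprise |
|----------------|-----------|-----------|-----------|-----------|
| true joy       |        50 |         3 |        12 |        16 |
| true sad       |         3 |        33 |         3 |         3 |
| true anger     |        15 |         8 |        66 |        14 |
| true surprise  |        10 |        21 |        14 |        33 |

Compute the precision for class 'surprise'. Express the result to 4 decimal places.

0.5000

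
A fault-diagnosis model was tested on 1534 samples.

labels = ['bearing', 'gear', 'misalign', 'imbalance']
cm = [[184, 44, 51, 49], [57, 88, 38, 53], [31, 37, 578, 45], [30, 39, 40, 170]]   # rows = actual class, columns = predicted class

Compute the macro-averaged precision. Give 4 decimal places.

0.5965

Per-class precision (TP/(TP+FP)):
  bearing: TP=184, FP=57+31+30=118 → 184/302 = 0.60927
  gear: TP=88, FP=44+37+39=120 → 88/208 = 0.42308
  misalign: TP=578, FP=51+38+40=129 → 578/707 = 0.81754
  imbalance: TP=170, FP=49+53+45=147 → 170/317 = 0.53628
Macro-precision = mean = (0.60927 + 0.42308 + 0.81754 + 0.53628) / 4 = 0.5965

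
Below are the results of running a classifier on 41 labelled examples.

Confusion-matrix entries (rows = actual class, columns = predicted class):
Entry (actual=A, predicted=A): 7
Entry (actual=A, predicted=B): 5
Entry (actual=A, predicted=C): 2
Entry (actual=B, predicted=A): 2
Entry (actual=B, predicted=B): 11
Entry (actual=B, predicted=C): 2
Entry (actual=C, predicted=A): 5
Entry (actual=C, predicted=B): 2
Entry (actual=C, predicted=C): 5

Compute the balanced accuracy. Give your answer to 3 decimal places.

0.550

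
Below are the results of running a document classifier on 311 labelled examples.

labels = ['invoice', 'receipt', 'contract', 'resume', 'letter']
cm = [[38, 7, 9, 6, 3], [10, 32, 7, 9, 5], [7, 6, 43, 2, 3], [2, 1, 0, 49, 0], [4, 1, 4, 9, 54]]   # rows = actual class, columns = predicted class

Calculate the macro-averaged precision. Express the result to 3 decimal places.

0.694

Per-class precision (TP/(TP+FP)):
  invoice: TP=38, FP=10+7+2+4=23 → 38/61 = 0.6230
  receipt: TP=32, FP=7+6+1+1=15 → 32/47 = 0.6809
  contract: TP=43, FP=9+7+0+4=20 → 43/63 = 0.6825
  resume: TP=49, FP=6+9+2+9=26 → 49/75 = 0.6533
  letter: TP=54, FP=3+5+3+0=11 → 54/65 = 0.8308
Macro-precision = mean = (0.6230 + 0.6809 + 0.6825 + 0.6533 + 0.8308) / 5 = 0.694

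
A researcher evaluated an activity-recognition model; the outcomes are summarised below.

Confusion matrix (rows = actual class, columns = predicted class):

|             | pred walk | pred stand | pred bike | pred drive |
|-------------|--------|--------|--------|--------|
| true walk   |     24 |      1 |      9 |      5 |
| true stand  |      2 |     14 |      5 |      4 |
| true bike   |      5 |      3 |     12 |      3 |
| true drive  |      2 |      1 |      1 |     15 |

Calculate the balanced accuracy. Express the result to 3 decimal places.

0.622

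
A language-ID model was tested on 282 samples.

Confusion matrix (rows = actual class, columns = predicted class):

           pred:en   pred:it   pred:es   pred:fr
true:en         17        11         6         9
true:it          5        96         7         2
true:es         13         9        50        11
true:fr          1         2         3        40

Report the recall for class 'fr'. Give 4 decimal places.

recall = TP/(TP+FN).
fr: TP=40, FN=1+2+3=6 → 40/46 = 0.86957

0.8696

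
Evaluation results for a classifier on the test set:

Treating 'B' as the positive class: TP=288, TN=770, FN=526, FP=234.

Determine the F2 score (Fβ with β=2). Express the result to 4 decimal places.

0.3812

Fβ = (1+β²)·TP / ((1+β²)·TP + β²·FN + FP), with β²=4
= 5·288 / (5·288 + 4·526 + 234) = 0.3812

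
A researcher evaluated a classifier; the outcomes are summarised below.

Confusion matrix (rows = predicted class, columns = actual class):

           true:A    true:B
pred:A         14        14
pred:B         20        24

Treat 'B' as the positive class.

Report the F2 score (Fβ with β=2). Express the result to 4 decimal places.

Fβ = (1+β²)·TP / ((1+β²)·TP + β²·FN + FP), with β²=4
= 5·24 / (5·24 + 4·14 + 20) = 0.6122

0.6122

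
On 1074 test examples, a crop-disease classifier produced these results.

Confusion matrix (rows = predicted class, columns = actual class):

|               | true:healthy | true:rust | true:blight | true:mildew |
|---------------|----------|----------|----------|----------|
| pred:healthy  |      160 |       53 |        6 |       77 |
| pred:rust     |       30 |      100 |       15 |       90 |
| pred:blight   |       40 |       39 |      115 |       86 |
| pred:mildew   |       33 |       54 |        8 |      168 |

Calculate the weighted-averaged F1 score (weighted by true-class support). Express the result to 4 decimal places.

Per-class F1 score (2·TP/(2·TP+FP+FN)):
  healthy: TP=160, FP=53+6+77=136, FN=30+40+33=103 → 320/559 = 0.57245
  rust: TP=100, FP=30+15+90=135, FN=53+39+54=146 → 200/481 = 0.41580
  blight: TP=115, FP=40+39+86=165, FN=6+15+8=29 → 230/424 = 0.54245
  mildew: TP=168, FP=33+54+8=95, FN=77+90+86=253 → 336/684 = 0.49123
Weighted-F1 score = Σ (supportᵢ/N)·F1 scoreᵢ with N=1074: (263/1074)·0.57245 + (246/1074)·0.41580 + (144/1074)·0.54245 + (421/1074)·0.49123 = 0.5007

0.5007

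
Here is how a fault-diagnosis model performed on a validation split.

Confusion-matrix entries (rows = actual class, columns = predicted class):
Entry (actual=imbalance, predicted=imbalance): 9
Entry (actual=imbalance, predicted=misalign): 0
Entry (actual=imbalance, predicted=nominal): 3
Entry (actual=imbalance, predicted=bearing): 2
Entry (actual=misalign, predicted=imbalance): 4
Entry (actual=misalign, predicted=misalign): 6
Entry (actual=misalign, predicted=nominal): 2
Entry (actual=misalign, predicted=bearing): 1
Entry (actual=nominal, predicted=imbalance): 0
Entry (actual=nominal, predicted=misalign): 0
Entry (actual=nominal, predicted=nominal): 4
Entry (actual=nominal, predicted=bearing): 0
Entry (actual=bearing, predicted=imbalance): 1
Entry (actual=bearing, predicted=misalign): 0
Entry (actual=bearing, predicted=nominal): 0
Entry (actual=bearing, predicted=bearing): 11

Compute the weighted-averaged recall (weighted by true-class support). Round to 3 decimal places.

Per-class recall (TP/(TP+FN)):
  imbalance: TP=9, FN=0+3+2=5 → 9/14 = 0.6429
  misalign: TP=6, FN=4+2+1=7 → 6/13 = 0.4615
  nominal: TP=4, FN=0+0+0=0 → 4/4 = 1.0000
  bearing: TP=11, FN=1+0+0=1 → 11/12 = 0.9167
Weighted-recall = Σ (supportᵢ/N)·recallᵢ with N=43: (14/43)·0.6429 + (13/43)·0.4615 + (4/43)·1.0000 + (12/43)·0.9167 = 0.698

0.698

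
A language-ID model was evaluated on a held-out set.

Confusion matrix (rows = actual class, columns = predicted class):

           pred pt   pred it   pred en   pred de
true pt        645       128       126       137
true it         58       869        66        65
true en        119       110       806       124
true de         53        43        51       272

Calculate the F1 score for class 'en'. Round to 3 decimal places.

Take TP from the diagonal, FP from the rest of the 'en' prediction marginal, FN from the rest of the 'en' actual marginal.
F1 score = 2·TP/(2·TP+FP+FN).
en: TP=806, FP=126+66+51=243, FN=119+110+124=353 → 1612/2208 = 0.7301

0.730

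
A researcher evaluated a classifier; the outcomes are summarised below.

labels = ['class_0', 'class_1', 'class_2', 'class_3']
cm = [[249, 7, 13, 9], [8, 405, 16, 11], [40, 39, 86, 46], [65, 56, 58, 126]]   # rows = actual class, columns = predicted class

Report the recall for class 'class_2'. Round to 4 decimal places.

0.4076

One-vs-rest for 'class_2': TP = diagonal; FP = other classes predicted 'class_2'; FN = 'class_2' predicted as other.
recall = TP/(TP+FN).
class_2: TP=86, FN=40+39+46=125 → 86/211 = 0.40758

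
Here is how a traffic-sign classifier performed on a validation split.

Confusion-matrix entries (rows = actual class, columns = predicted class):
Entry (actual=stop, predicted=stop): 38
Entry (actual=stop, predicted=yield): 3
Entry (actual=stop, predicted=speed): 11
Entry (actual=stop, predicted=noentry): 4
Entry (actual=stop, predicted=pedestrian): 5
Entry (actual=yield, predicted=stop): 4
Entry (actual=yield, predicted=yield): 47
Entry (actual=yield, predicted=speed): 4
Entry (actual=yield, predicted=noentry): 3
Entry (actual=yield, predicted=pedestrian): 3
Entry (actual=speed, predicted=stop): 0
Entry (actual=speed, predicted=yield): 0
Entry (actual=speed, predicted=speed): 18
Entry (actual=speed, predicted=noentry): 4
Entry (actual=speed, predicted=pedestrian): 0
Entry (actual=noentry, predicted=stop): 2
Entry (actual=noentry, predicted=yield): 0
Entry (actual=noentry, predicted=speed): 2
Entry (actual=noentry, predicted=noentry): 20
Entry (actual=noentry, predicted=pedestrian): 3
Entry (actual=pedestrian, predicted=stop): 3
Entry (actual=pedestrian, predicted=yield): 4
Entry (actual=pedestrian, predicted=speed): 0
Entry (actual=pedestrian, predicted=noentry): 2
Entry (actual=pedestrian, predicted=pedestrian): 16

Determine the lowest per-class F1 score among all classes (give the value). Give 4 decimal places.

Per-class F1 score (2·TP/(2·TP+FP+FN)):
  stop: TP=38, FP=4+0+2+3=9, FN=3+11+4+5=23 → 76/108 = 0.70370
  yield: TP=47, FP=3+0+0+4=7, FN=4+4+3+3=14 → 94/115 = 0.81739
  speed: TP=18, FP=11+4+2+0=17, FN=0+0+4+0=4 → 36/57 = 0.63158
  noentry: TP=20, FP=4+3+4+2=13, FN=2+0+2+3=7 → 40/60 = 0.66667
  pedestrian: TP=16, FP=5+3+0+3=11, FN=3+4+0+2=9 → 32/52 = 0.61538
Lowest is class 'pedestrian' with F1 score = 0.6154.

0.6154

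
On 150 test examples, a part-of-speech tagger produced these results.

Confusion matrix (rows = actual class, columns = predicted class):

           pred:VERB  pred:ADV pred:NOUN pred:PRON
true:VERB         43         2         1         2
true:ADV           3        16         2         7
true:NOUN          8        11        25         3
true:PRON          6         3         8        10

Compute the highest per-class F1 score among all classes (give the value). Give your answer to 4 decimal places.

Per-class F1 score (2·TP/(2·TP+FP+FN)):
  VERB: TP=43, FP=3+8+6=17, FN=2+1+2=5 → 86/108 = 0.79630
  ADV: TP=16, FP=2+11+3=16, FN=3+2+7=12 → 32/60 = 0.53333
  NOUN: TP=25, FP=1+2+8=11, FN=8+11+3=22 → 50/83 = 0.60241
  PRON: TP=10, FP=2+7+3=12, FN=6+3+8=17 → 20/49 = 0.40816
Highest is class 'VERB' with F1 score = 0.7963.

0.7963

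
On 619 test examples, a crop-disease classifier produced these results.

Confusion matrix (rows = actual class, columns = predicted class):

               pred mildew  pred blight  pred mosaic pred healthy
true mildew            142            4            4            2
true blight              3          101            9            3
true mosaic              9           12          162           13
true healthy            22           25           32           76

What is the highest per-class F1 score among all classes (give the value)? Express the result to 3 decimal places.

Per-class F1 score (2·TP/(2·TP+FP+FN)):
  mildew: TP=142, FP=3+9+22=34, FN=4+4+2=10 → 284/328 = 0.8659
  blight: TP=101, FP=4+12+25=41, FN=3+9+3=15 → 202/258 = 0.7829
  mosaic: TP=162, FP=4+9+32=45, FN=9+12+13=34 → 324/403 = 0.8040
  healthy: TP=76, FP=2+3+13=18, FN=22+25+32=79 → 152/249 = 0.6104
Highest is class 'mildew' with F1 score = 0.866.

0.866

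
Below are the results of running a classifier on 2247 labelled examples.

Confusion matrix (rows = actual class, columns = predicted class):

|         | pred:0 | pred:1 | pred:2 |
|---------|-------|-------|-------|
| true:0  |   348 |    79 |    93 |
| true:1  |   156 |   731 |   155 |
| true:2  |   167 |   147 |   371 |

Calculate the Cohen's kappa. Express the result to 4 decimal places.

Observed agreement pₒ = trace/N = 1450/2247 = 0.64530
Expected agreement pₑ = Σ (rowᵢ·colᵢ)/N² = (520·671 + 1042·957 + 685·619)/2247² = 0.35059
κ = (pₒ − pₑ)/(1 − pₑ) = (0.64530 − 0.35059)/(1 − 0.35059) = 0.4538

0.4538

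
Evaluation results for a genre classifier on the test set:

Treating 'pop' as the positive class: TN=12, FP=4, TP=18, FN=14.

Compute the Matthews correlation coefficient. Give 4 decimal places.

0.2957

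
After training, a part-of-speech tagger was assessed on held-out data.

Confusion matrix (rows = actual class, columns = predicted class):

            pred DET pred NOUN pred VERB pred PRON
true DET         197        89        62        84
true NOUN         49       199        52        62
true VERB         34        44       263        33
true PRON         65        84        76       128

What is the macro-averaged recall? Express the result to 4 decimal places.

Per-class recall (TP/(TP+FN)):
  DET: TP=197, FN=89+62+84=235 → 197/432 = 0.45602
  NOUN: TP=199, FN=49+52+62=163 → 199/362 = 0.54972
  VERB: TP=263, FN=34+44+33=111 → 263/374 = 0.70321
  PRON: TP=128, FN=65+84+76=225 → 128/353 = 0.36261
Macro-recall = mean = (0.45602 + 0.54972 + 0.70321 + 0.36261) / 4 = 0.5179

0.5179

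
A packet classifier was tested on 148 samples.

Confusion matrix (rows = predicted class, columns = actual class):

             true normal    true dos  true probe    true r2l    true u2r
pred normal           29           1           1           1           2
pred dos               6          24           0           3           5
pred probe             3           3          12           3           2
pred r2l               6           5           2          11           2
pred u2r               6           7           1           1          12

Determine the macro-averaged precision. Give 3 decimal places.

0.575

Per-class precision (TP/(TP+FP)):
  normal: TP=29, FP=1+1+1+2=5 → 29/34 = 0.8529
  dos: TP=24, FP=6+0+3+5=14 → 24/38 = 0.6316
  probe: TP=12, FP=3+3+3+2=11 → 12/23 = 0.5217
  r2l: TP=11, FP=6+5+2+2=15 → 11/26 = 0.4231
  u2r: TP=12, FP=6+7+1+1=15 → 12/27 = 0.4444
Macro-precision = mean = (0.8529 + 0.6316 + 0.5217 + 0.4231 + 0.4444) / 5 = 0.575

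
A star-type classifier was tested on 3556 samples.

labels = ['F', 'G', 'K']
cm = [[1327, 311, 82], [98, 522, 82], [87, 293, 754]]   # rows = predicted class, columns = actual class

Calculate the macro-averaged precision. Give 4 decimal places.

0.7267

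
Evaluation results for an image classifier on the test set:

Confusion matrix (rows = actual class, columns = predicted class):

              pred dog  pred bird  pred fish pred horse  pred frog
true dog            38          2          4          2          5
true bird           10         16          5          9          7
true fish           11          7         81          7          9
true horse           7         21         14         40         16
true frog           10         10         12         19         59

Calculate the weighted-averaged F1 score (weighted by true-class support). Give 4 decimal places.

0.5548

Per-class F1 score (2·TP/(2·TP+FP+FN)):
  dog: TP=38, FP=10+11+7+10=38, FN=2+4+2+5=13 → 76/127 = 0.59843
  bird: TP=16, FP=2+7+21+10=40, FN=10+5+9+7=31 → 32/103 = 0.31068
  fish: TP=81, FP=4+5+14+12=35, FN=11+7+7+9=34 → 162/231 = 0.70130
  horse: TP=40, FP=2+9+7+19=37, FN=7+21+14+16=58 → 80/175 = 0.45714
  frog: TP=59, FP=5+7+9+16=37, FN=10+10+12+19=51 → 118/206 = 0.57282
Weighted-F1 score = Σ (supportᵢ/N)·F1 scoreᵢ with N=421: (51/421)·0.59843 + (47/421)·0.31068 + (115/421)·0.70130 + (98/421)·0.45714 + (110/421)·0.57282 = 0.5548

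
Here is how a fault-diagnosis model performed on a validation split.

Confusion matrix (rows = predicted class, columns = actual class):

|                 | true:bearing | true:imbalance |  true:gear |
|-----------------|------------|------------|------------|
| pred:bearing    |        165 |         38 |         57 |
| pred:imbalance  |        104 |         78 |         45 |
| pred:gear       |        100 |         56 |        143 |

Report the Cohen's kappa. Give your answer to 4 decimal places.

Observed agreement pₒ = trace/N = 386/786 = 0.49109
Expected agreement pₑ = Σ (rowᵢ·colᵢ)/N² = (369·260 + 172·227 + 245·299)/786² = 0.33707
κ = (pₒ − pₑ)/(1 − pₑ) = (0.49109 − 0.33707)/(1 − 0.33707) = 0.2323

0.2323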